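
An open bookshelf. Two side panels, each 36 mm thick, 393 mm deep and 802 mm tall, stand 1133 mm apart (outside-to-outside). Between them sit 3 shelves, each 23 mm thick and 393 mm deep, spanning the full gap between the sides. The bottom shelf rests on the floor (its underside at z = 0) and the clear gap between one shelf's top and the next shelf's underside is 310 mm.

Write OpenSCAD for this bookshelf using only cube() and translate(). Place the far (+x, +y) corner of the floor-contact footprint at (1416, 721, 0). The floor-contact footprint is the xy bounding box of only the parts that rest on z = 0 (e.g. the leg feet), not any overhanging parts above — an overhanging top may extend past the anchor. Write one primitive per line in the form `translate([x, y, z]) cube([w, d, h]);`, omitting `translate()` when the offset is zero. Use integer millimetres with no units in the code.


translate([283, 328, 0]) cube([36, 393, 802]);
translate([1380, 328, 0]) cube([36, 393, 802]);
translate([319, 328, 0]) cube([1061, 393, 23]);
translate([319, 328, 333]) cube([1061, 393, 23]);
translate([319, 328, 666]) cube([1061, 393, 23]);


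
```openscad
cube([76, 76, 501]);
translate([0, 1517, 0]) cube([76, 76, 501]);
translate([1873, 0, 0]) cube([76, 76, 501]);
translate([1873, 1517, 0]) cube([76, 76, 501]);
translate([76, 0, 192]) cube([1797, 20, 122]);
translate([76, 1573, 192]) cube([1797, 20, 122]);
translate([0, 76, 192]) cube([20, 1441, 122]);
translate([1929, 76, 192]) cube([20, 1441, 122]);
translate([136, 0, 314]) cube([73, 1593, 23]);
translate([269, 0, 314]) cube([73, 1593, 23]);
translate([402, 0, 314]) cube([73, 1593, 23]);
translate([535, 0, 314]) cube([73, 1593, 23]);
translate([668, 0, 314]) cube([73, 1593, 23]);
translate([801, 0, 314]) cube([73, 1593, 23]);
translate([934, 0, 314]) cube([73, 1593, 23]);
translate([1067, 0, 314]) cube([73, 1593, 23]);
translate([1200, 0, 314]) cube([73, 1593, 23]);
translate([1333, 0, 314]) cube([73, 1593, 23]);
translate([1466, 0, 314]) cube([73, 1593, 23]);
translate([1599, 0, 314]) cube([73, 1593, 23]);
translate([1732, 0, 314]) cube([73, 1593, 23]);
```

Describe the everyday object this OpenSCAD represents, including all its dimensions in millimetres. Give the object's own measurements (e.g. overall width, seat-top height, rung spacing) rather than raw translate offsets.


A bed frame 1949 mm long (x) by 1593 mm wide (y). Four 76×76 mm corner posts, 501 mm tall, at the corners of the footprint. Four rails of 20 mm thickness and 122 mm height run between adjacent posts with their undersides at z = 192 mm, their outer faces flush with the outside of the frame (the two x-running rails run between the posts' inner faces; the two y-running rails run between the posts' inner faces). 13 slats, each 73 mm wide (x) and 23 mm thick, lie across the top of the two x-running rails, running the full 1593 mm width of the frame in y; along x they sit between the end posts with a 60 mm gap after the −x posts and between neighbouring slats, leaving 68 mm before the +x posts.


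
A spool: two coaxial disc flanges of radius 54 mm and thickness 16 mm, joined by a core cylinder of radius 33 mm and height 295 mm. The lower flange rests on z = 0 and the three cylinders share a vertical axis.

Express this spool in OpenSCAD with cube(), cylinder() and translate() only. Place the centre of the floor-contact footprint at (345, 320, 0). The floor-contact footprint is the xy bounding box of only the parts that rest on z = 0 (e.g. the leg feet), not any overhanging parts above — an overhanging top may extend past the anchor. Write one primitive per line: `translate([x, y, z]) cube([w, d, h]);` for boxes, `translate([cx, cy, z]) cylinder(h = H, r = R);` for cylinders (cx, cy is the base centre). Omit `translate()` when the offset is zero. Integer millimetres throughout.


translate([345, 320, 0]) cylinder(h = 16, r = 54);
translate([345, 320, 16]) cylinder(h = 295, r = 33);
translate([345, 320, 311]) cylinder(h = 16, r = 54);


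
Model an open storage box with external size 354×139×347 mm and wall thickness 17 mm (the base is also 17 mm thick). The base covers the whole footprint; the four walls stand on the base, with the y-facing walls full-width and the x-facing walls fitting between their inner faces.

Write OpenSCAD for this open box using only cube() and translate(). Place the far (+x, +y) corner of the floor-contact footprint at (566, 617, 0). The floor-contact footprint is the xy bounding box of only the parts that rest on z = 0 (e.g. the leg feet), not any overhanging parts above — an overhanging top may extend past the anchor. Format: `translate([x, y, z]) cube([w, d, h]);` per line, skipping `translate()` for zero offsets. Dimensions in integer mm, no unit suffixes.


translate([212, 478, 0]) cube([354, 139, 17]);
translate([212, 478, 17]) cube([354, 17, 330]);
translate([212, 600, 17]) cube([354, 17, 330]);
translate([212, 495, 17]) cube([17, 105, 330]);
translate([549, 495, 17]) cube([17, 105, 330]);


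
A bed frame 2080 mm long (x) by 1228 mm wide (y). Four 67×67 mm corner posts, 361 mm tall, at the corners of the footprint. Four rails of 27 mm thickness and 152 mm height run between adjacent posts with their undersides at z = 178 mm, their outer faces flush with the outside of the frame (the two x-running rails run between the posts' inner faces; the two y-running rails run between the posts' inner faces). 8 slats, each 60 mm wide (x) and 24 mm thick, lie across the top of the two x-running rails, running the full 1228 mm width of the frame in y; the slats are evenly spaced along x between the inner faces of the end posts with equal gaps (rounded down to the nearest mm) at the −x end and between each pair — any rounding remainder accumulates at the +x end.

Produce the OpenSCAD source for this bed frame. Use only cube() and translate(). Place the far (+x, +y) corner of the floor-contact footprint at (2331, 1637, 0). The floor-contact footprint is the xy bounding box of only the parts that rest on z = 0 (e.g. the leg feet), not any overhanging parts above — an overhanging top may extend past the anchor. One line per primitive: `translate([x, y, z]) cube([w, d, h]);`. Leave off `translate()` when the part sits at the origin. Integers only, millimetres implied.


translate([251, 409, 0]) cube([67, 67, 361]);
translate([251, 1570, 0]) cube([67, 67, 361]);
translate([2264, 409, 0]) cube([67, 67, 361]);
translate([2264, 1570, 0]) cube([67, 67, 361]);
translate([318, 409, 178]) cube([1946, 27, 152]);
translate([318, 1610, 178]) cube([1946, 27, 152]);
translate([251, 476, 178]) cube([27, 1094, 152]);
translate([2304, 476, 178]) cube([27, 1094, 152]);
translate([480, 409, 330]) cube([60, 1228, 24]);
translate([702, 409, 330]) cube([60, 1228, 24]);
translate([924, 409, 330]) cube([60, 1228, 24]);
translate([1146, 409, 330]) cube([60, 1228, 24]);
translate([1368, 409, 330]) cube([60, 1228, 24]);
translate([1590, 409, 330]) cube([60, 1228, 24]);
translate([1812, 409, 330]) cube([60, 1228, 24]);
translate([2034, 409, 330]) cube([60, 1228, 24]);


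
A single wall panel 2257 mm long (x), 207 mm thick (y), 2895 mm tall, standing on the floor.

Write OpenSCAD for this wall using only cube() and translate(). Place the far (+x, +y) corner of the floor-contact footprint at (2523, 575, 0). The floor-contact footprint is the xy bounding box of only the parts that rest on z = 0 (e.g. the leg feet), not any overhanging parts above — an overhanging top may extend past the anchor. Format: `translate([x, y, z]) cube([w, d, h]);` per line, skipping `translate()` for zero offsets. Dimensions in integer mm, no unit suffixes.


translate([266, 368, 0]) cube([2257, 207, 2895]);


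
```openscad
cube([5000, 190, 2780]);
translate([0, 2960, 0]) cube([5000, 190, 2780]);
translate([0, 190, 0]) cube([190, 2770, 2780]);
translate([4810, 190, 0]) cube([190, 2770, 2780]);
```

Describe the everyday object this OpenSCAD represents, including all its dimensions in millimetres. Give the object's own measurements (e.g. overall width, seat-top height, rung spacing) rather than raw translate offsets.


The wall frame of a small rectangular building: four walls, each 2780 mm tall and 190 mm thick, enclosing a footprint 5000 mm (x) by 3150 mm (y) outside-to-outside, with no floor or roof. The front and back walls (the −y and +y sides) span the full width; the two side walls fit between them.


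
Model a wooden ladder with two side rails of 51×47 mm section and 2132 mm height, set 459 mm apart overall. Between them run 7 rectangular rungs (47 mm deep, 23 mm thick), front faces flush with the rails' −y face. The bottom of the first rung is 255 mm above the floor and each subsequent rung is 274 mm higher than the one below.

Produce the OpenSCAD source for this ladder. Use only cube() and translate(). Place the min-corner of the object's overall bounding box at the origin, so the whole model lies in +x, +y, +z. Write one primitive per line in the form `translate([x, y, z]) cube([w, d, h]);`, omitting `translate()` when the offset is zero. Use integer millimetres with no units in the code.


// rung span = 459 - 2*51 = 357
// rung[k] z = 255 + k*274
cube([51, 47, 2132]);
translate([408, 0, 0]) cube([51, 47, 2132]);
translate([51, 0, 255]) cube([357, 47, 23]);
translate([51, 0, 529]) cube([357, 47, 23]);
translate([51, 0, 803]) cube([357, 47, 23]);
translate([51, 0, 1077]) cube([357, 47, 23]);
translate([51, 0, 1351]) cube([357, 47, 23]);
translate([51, 0, 1625]) cube([357, 47, 23]);
translate([51, 0, 1899]) cube([357, 47, 23]);


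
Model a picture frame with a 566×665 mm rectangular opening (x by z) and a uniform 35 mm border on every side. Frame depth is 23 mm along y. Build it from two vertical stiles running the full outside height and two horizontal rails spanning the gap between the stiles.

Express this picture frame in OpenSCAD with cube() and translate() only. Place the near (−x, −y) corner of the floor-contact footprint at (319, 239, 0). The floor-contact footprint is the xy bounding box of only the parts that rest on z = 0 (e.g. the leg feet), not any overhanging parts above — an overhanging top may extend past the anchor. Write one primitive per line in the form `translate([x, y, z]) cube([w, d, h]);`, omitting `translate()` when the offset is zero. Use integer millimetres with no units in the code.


translate([319, 239, 0]) cube([35, 23, 735]);
translate([920, 239, 0]) cube([35, 23, 735]);
translate([354, 239, 0]) cube([566, 23, 35]);
translate([354, 239, 700]) cube([566, 23, 35]);


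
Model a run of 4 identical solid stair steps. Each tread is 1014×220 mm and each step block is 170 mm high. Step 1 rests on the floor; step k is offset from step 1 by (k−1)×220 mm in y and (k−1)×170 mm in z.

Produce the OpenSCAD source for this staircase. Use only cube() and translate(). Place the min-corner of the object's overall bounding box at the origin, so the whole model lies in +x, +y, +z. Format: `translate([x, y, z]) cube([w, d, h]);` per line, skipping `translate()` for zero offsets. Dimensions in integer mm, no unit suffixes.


cube([1014, 220, 170]);
translate([0, 220, 170]) cube([1014, 220, 170]);
translate([0, 440, 340]) cube([1014, 220, 170]);
translate([0, 660, 510]) cube([1014, 220, 170]);


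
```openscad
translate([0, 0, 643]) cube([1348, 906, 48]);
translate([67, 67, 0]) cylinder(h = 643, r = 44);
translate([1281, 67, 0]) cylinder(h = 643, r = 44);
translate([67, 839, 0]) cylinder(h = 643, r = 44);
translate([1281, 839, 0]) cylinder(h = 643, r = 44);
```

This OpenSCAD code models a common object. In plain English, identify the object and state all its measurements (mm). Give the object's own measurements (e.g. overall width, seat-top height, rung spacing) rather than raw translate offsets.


A table: top 1348 mm (x) × 906 mm (y), 48 mm thick, upper face at z = 691 mm, on four round legs of 88 mm diameter, each leg's bounding box inset 23 mm from the nearest pair of top edges from z = 0 to the bottom of the top.


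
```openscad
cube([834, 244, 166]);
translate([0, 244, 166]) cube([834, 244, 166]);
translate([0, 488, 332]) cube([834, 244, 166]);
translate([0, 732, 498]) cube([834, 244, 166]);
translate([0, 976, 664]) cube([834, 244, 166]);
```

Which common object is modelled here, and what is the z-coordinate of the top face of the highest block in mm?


A staircase. The total rise is 830 mm.

5 identical blocks, each offset up and back from the previous — a staircase. Each step is 166 mm tall and there are 5 of them, so the total rise is 5 × 166 = 830 mm.


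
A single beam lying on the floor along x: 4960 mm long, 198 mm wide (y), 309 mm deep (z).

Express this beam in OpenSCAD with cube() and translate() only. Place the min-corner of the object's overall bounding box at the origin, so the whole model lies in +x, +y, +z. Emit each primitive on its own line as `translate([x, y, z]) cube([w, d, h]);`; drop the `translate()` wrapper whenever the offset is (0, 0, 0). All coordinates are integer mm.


cube([4960, 198, 309]);


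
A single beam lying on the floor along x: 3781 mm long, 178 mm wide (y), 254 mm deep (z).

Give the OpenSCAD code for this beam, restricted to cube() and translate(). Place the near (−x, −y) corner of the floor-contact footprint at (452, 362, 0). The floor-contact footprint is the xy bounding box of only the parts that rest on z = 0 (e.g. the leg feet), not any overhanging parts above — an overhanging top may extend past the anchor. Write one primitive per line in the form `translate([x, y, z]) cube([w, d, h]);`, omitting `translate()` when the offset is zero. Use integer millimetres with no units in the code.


translate([452, 362, 0]) cube([3781, 178, 254]);


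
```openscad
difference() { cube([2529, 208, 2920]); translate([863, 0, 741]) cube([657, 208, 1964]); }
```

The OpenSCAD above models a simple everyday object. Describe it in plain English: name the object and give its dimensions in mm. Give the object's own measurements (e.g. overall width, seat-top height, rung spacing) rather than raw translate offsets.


A wall 2529 mm long (x), 208 mm thick (y), 2920 mm tall, with a rectangular window opening cut through it. The opening is 657 mm wide and 1964 mm tall; its sill is at z = 741 mm and its near (−x) edge is 863 mm from the wall's −x end. The opening passes through the full wall thickness.


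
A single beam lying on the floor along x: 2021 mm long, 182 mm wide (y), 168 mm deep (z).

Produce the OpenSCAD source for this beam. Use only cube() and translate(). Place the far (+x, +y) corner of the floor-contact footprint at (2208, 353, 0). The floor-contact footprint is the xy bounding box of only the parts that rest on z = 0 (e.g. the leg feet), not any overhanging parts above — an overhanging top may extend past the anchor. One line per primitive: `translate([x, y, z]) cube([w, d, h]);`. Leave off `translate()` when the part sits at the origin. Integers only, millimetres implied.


translate([187, 171, 0]) cube([2021, 182, 168]);


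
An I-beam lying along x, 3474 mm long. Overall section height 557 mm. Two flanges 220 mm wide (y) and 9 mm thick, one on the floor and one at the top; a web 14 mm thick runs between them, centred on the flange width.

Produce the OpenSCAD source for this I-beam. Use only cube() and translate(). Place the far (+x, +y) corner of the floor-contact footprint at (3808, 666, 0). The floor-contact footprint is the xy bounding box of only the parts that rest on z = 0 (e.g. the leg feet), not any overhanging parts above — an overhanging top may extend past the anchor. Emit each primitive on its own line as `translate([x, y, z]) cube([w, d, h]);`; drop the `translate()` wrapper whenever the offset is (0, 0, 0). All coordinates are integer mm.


translate([334, 446, 0]) cube([3474, 220, 9]);
translate([334, 549, 9]) cube([3474, 14, 539]);
translate([334, 446, 548]) cube([3474, 220, 9]);


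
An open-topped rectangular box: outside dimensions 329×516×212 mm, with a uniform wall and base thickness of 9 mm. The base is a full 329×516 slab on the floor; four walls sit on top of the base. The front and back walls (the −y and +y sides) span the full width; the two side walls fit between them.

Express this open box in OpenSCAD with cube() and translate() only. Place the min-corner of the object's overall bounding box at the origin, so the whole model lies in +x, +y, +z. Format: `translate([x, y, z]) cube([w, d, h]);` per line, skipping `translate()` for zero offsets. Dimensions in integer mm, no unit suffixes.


cube([329, 516, 9]);
translate([0, 0, 9]) cube([329, 9, 203]);
translate([0, 507, 9]) cube([329, 9, 203]);
translate([0, 9, 9]) cube([9, 498, 203]);
translate([320, 9, 9]) cube([9, 498, 203]);


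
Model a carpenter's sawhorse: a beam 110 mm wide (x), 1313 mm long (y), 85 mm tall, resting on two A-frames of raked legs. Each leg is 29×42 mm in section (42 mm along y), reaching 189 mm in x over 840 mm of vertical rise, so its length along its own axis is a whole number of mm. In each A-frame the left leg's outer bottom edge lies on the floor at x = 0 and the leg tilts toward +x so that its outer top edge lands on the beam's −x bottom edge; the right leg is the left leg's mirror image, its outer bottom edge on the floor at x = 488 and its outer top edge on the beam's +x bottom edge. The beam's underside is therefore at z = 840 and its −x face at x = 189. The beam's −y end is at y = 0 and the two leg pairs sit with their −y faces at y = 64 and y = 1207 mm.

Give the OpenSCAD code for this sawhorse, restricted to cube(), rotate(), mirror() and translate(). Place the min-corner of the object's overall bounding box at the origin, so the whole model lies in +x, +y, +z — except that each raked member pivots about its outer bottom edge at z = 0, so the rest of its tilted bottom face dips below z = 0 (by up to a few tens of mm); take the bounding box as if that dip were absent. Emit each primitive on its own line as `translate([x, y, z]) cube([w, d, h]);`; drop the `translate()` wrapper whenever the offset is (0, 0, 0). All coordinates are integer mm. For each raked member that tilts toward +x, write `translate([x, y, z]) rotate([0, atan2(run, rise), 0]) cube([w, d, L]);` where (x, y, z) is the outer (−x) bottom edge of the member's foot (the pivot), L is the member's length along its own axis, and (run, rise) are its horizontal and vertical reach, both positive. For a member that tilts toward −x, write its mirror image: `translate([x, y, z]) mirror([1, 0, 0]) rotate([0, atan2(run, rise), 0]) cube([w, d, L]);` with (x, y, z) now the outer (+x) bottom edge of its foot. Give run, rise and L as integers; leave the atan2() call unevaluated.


translate([189, 0, 840]) cube([110, 1313, 85]);
translate([0, 64, 0]) rotate([0, atan2(189, 840), 0]) cube([29, 42, 861]);
translate([488, 64, 0]) mirror([1, 0, 0]) rotate([0, atan2(189, 840), 0]) cube([29, 42, 861]);
translate([0, 1207, 0]) rotate([0, atan2(189, 840), 0]) cube([29, 42, 861]);
translate([488, 1207, 0]) mirror([1, 0, 0]) rotate([0, atan2(189, 840), 0]) cube([29, 42, 861]);


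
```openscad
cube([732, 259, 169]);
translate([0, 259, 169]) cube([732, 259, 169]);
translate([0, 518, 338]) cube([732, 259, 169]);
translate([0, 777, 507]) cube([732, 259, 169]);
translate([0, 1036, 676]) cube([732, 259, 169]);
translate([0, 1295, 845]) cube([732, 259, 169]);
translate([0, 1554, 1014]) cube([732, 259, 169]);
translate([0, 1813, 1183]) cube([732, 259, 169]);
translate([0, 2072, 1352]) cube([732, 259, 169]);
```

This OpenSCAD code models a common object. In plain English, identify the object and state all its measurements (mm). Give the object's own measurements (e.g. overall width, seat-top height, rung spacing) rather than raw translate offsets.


A straight staircase of 9 solid steps. Each step is 732 mm wide (x), 259 mm deep (y, the going) and 169 mm tall (the rise). The first step rests on the floor; each subsequent step sits one going further in +y and one rise higher in +z, directly behind and above the previous step with no overlap.


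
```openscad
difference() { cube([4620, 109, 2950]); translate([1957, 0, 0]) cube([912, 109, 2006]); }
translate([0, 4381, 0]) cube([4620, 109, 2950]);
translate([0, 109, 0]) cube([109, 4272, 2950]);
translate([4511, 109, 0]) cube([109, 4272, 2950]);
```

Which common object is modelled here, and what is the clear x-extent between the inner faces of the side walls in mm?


A single room. The interior width is 4402 mm.

Four walls enclosing a rectangle with a door in the front wall — a room. Outside width 4620 minus two 109 mm walls gives 4402 mm.


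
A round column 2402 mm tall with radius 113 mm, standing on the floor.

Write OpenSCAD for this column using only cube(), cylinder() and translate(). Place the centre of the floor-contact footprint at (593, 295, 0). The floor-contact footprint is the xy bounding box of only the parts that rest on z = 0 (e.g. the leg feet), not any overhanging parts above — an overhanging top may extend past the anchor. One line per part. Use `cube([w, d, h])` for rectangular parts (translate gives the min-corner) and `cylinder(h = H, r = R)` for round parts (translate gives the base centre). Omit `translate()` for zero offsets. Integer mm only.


translate([593, 295, 0]) cylinder(h = 2402, r = 113);


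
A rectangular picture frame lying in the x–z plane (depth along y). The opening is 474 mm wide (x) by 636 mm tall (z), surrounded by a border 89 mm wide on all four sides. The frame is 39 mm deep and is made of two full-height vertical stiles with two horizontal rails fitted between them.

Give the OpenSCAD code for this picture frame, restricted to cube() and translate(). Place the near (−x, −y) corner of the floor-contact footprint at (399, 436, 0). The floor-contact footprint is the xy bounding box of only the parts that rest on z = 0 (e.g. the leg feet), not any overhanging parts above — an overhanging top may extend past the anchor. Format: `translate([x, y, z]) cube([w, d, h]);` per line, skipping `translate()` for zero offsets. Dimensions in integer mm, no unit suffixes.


translate([399, 436, 0]) cube([89, 39, 814]);
translate([962, 436, 0]) cube([89, 39, 814]);
translate([488, 436, 0]) cube([474, 39, 89]);
translate([488, 436, 725]) cube([474, 39, 89]);


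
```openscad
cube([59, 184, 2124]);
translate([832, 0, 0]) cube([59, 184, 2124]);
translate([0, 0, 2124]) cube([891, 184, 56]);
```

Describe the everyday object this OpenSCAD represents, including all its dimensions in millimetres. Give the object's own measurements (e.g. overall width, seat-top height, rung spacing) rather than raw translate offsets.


A door frame. The clear opening is 773 mm wide and 2124 mm high. Two 59 mm wide jambs, 184 mm deep, stand either side of the opening from the floor to the top of the opening. A 56 mm thick head sits across the top of both jambs, spanning the full outside width of the frame.


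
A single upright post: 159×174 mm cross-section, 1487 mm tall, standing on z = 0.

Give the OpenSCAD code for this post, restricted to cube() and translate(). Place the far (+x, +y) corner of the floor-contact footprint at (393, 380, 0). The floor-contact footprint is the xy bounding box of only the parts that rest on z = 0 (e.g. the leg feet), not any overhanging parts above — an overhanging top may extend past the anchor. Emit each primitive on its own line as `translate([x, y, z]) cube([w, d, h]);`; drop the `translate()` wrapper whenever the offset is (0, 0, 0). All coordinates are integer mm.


translate([234, 206, 0]) cube([159, 174, 1487]);


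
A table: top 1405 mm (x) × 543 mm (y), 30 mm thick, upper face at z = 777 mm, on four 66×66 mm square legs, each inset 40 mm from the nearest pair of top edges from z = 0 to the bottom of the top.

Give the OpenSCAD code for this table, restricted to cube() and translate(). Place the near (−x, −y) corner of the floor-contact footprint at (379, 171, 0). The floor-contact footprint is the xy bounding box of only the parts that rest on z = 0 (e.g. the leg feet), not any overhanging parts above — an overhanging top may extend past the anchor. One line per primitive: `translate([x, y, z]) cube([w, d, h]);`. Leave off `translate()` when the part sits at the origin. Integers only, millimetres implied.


translate([339, 131, 747]) cube([1405, 543, 30]);
translate([379, 171, 0]) cube([66, 66, 747]);
translate([1638, 171, 0]) cube([66, 66, 747]);
translate([379, 568, 0]) cube([66, 66, 747]);
translate([1638, 568, 0]) cube([66, 66, 747]);


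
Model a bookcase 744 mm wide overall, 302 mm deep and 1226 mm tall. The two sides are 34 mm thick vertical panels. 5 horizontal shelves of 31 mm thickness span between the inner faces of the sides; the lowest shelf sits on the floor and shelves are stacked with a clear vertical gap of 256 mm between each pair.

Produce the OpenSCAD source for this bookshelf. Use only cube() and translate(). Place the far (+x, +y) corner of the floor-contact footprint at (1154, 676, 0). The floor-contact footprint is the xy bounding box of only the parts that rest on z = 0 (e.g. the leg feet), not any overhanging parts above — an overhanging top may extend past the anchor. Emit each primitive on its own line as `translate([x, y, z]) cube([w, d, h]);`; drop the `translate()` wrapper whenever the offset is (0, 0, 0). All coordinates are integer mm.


translate([410, 374, 0]) cube([34, 302, 1226]);
translate([1120, 374, 0]) cube([34, 302, 1226]);
translate([444, 374, 0]) cube([676, 302, 31]);
translate([444, 374, 287]) cube([676, 302, 31]);
translate([444, 374, 574]) cube([676, 302, 31]);
translate([444, 374, 861]) cube([676, 302, 31]);
translate([444, 374, 1148]) cube([676, 302, 31]);


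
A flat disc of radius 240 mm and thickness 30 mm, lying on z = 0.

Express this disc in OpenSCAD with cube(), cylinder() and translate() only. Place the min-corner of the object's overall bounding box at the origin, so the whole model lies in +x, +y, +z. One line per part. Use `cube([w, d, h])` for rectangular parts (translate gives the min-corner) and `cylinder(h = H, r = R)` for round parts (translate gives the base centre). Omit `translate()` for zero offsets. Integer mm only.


translate([240, 240, 0]) cylinder(h = 30, r = 240);


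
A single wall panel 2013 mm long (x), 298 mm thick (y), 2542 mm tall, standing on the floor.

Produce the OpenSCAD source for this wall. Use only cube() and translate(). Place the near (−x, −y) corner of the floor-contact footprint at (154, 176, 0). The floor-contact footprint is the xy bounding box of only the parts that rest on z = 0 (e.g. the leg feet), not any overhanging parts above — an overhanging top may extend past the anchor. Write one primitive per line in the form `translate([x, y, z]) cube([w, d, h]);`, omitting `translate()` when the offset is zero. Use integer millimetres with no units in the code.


translate([154, 176, 0]) cube([2013, 298, 2542]);


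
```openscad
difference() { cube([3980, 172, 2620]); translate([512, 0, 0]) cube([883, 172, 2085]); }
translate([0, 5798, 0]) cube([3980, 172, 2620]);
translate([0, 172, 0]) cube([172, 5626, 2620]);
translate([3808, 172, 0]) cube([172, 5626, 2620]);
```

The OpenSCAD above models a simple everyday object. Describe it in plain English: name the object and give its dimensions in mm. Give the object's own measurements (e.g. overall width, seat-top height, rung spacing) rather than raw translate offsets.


A single room: four walls, each 2620 mm tall and 172 mm thick, enclosing an outside footprint 3980×5970 mm (x × y), no floor or roof. The front and back walls (−y and +y sides) run the full x-width; the side walls fit between their inner faces. A door opening 883 mm wide and 2085 mm tall is cut through the front wall from the floor up, its −x edge 512 mm from the wall's −x end.


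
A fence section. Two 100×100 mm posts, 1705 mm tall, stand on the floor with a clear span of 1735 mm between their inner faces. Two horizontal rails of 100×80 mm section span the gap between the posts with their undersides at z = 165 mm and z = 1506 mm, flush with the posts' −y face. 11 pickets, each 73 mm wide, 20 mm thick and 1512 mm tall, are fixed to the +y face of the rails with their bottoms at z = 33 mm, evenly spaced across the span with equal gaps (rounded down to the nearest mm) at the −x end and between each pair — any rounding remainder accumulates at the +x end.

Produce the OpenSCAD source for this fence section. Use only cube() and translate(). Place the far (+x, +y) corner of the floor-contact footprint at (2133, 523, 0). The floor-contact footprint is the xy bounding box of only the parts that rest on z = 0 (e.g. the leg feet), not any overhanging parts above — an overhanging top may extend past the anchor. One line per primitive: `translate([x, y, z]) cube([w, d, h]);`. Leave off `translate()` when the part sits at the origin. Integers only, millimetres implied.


translate([198, 423, 0]) cube([100, 100, 1705]);
translate([2033, 423, 0]) cube([100, 100, 1705]);
translate([298, 423, 165]) cube([1735, 100, 80]);
translate([298, 423, 1506]) cube([1735, 100, 80]);
translate([375, 523, 33]) cube([73, 20, 1512]);
translate([525, 523, 33]) cube([73, 20, 1512]);
translate([675, 523, 33]) cube([73, 20, 1512]);
translate([825, 523, 33]) cube([73, 20, 1512]);
translate([975, 523, 33]) cube([73, 20, 1512]);
translate([1125, 523, 33]) cube([73, 20, 1512]);
translate([1275, 523, 33]) cube([73, 20, 1512]);
translate([1425, 523, 33]) cube([73, 20, 1512]);
translate([1575, 523, 33]) cube([73, 20, 1512]);
translate([1725, 523, 33]) cube([73, 20, 1512]);
translate([1875, 523, 33]) cube([73, 20, 1512]);


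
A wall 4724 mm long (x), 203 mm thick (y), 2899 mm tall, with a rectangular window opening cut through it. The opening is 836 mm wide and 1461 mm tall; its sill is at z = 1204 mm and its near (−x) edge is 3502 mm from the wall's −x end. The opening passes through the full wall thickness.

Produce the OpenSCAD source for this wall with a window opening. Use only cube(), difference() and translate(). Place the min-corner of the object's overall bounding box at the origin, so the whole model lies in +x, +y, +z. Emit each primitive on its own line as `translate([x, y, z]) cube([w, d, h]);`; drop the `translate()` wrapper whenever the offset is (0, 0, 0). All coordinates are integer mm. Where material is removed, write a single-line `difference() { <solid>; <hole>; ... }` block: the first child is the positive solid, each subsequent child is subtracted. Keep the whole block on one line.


difference() { cube([4724, 203, 2899]); translate([3502, 0, 1204]) cube([836, 203, 1461]); }


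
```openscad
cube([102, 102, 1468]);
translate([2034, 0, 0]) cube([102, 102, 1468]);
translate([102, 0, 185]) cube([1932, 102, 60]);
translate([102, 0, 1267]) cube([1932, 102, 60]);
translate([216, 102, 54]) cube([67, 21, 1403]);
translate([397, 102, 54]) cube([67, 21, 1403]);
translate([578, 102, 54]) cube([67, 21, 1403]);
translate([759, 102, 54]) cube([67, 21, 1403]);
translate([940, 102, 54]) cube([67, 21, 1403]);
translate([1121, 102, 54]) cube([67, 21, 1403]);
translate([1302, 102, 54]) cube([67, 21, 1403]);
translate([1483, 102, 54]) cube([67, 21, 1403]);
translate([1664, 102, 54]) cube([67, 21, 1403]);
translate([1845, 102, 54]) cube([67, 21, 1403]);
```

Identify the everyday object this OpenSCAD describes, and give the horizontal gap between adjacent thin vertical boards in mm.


A fence section. The picket gap is 114 mm.

Two posts, two rails, 10 pickets — a fence section. Span 1932 mm holds 10 pickets of 67 mm with 11 equal gaps: ⌊(1932 − 10·67) / 11⌋ = 114 mm.


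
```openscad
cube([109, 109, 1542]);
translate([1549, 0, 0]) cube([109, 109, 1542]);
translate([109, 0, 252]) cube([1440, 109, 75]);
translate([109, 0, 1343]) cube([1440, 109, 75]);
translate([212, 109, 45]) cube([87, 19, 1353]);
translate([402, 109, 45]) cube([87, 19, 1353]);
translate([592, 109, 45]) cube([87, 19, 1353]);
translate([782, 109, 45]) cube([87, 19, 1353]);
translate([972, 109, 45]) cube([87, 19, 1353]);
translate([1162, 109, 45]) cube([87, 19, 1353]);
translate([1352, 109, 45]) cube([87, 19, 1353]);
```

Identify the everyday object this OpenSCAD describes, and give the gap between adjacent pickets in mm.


A fence section. The picket gap is 103 mm.

Two posts, two rails, 7 pickets — a fence section. Span 1440 mm holds 7 pickets of 87 mm with 8 equal gaps: ⌊(1440 − 7·87) / 8⌋ = 103 mm.


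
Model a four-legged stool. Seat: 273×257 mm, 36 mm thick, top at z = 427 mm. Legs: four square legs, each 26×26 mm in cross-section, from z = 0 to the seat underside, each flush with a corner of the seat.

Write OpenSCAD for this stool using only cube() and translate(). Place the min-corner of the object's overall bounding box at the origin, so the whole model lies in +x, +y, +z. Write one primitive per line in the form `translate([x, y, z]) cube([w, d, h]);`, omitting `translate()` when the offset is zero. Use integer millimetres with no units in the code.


translate([0, 0, 391]) cube([273, 257, 36]);
cube([26, 26, 391]);
translate([247, 0, 0]) cube([26, 26, 391]);
translate([0, 231, 0]) cube([26, 26, 391]);
translate([247, 231, 0]) cube([26, 26, 391]);


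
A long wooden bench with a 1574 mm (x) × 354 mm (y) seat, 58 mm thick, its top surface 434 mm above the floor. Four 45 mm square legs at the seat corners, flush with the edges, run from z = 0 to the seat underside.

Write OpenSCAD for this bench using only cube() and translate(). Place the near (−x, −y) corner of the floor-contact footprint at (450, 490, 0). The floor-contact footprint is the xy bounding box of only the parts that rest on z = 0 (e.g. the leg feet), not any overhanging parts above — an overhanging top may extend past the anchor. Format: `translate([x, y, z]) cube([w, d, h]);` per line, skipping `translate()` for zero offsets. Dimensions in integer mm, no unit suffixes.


// leg_h = 434 − 58 = 376
translate([450, 490, 376]) cube([1574, 354, 58]);
translate([450, 490, 0]) cube([45, 45, 376]);
translate([450, 799, 0]) cube([45, 45, 376]);
translate([1979, 490, 0]) cube([45, 45, 376]);
translate([1979, 799, 0]) cube([45, 45, 376]);


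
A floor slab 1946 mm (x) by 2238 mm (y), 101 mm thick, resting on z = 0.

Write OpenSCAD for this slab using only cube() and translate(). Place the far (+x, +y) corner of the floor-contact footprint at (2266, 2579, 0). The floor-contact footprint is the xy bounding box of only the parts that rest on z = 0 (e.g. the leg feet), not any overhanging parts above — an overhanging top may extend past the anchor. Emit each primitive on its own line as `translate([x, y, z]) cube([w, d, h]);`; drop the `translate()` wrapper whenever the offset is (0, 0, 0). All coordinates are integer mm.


translate([320, 341, 0]) cube([1946, 2238, 101]);


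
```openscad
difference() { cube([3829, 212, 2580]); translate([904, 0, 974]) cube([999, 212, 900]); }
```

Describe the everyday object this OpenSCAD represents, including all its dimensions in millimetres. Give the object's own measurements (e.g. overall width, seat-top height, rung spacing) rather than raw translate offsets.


A wall 3829 mm long (x), 212 mm thick (y), 2580 mm tall, with a rectangular window opening cut through it. The opening is 999 mm wide and 900 mm tall; its sill is at z = 974 mm and its near (−x) edge is 904 mm from the wall's −x end. The opening passes through the full wall thickness.


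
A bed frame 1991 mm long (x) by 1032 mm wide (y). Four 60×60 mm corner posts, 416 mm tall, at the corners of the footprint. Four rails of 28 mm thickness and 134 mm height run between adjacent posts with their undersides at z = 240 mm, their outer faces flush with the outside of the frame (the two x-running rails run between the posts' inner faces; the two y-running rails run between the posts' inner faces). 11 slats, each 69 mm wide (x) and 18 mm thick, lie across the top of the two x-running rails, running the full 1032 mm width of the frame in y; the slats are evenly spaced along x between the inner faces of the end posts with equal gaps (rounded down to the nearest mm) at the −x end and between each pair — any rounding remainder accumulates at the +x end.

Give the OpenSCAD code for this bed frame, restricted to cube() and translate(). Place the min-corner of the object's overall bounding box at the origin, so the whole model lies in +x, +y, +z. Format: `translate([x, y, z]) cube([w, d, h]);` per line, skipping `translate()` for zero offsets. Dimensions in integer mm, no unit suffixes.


cube([60, 60, 416]);
translate([0, 972, 0]) cube([60, 60, 416]);
translate([1931, 0, 0]) cube([60, 60, 416]);
translate([1931, 972, 0]) cube([60, 60, 416]);
translate([60, 0, 240]) cube([1871, 28, 134]);
translate([60, 1004, 240]) cube([1871, 28, 134]);
translate([0, 60, 240]) cube([28, 912, 134]);
translate([1963, 60, 240]) cube([28, 912, 134]);
translate([152, 0, 374]) cube([69, 1032, 18]);
translate([313, 0, 374]) cube([69, 1032, 18]);
translate([474, 0, 374]) cube([69, 1032, 18]);
translate([635, 0, 374]) cube([69, 1032, 18]);
translate([796, 0, 374]) cube([69, 1032, 18]);
translate([957, 0, 374]) cube([69, 1032, 18]);
translate([1118, 0, 374]) cube([69, 1032, 18]);
translate([1279, 0, 374]) cube([69, 1032, 18]);
translate([1440, 0, 374]) cube([69, 1032, 18]);
translate([1601, 0, 374]) cube([69, 1032, 18]);
translate([1762, 0, 374]) cube([69, 1032, 18]);


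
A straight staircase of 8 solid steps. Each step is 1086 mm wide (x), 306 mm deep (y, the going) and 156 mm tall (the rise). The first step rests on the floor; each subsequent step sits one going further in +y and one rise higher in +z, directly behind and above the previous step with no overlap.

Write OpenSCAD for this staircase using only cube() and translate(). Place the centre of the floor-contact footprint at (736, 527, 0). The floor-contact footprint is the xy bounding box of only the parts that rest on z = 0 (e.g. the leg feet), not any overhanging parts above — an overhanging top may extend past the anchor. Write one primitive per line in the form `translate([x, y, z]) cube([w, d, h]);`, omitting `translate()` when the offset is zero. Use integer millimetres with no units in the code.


translate([193, 374, 0]) cube([1086, 306, 156]);
translate([193, 680, 156]) cube([1086, 306, 156]);
translate([193, 986, 312]) cube([1086, 306, 156]);
translate([193, 1292, 468]) cube([1086, 306, 156]);
translate([193, 1598, 624]) cube([1086, 306, 156]);
translate([193, 1904, 780]) cube([1086, 306, 156]);
translate([193, 2210, 936]) cube([1086, 306, 156]);
translate([193, 2516, 1092]) cube([1086, 306, 156]);


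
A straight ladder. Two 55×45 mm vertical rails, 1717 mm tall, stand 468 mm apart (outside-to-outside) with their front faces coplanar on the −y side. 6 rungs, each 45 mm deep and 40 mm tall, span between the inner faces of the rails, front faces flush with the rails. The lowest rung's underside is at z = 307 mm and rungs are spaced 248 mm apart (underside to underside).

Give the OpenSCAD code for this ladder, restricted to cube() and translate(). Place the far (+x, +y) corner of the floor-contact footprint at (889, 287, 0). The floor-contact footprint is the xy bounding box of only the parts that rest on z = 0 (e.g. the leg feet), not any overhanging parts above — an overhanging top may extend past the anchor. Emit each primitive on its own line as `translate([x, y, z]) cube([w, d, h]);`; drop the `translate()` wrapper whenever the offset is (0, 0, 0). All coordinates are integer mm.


translate([421, 242, 0]) cube([55, 45, 1717]);
translate([834, 242, 0]) cube([55, 45, 1717]);
translate([476, 242, 307]) cube([358, 45, 40]);
translate([476, 242, 555]) cube([358, 45, 40]);
translate([476, 242, 803]) cube([358, 45, 40]);
translate([476, 242, 1051]) cube([358, 45, 40]);
translate([476, 242, 1299]) cube([358, 45, 40]);
translate([476, 242, 1547]) cube([358, 45, 40]);


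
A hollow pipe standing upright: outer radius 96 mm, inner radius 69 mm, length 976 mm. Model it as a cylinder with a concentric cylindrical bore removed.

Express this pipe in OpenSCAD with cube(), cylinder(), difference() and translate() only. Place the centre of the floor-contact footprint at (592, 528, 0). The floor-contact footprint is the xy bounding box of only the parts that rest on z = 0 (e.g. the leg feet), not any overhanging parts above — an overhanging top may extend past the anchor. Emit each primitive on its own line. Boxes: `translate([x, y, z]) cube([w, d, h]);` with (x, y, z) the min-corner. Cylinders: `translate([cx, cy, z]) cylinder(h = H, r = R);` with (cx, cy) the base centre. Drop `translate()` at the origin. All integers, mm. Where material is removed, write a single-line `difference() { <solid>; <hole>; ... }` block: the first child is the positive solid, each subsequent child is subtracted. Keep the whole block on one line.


difference() { translate([592, 528, 0]) cylinder(h = 976, r = 96); translate([592, 528, 0]) cylinder(h = 976, r = 69); }
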